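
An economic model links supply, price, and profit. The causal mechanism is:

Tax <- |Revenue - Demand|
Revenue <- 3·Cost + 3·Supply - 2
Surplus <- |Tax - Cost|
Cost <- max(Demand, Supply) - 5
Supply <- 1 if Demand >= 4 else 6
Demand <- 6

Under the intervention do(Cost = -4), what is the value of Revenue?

-11

The intervention breaks the incoming arrows to Cost: Cost <- max(Demand, Supply) - 5 no longer applies, and Cost = -4.
Supply = 1 if Demand >= 4 else 6  [with Demand=6]  = 1
Revenue = 3·Cost + 3·Supply - 2  [with Cost=-4, Supply=1]  = -11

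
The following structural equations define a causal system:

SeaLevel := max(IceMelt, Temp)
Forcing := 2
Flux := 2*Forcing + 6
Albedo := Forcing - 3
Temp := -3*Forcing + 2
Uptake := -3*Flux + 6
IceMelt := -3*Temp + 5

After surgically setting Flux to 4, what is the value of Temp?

do(Flux=4) replaces the equation Flux := 2*Forcing + 6 with the constant Flux = 4.
Temp is not downstream of the intervention, so its value is determined by the original equations.
Temp = -3*Forcing + 2  [with Forcing=2]  = -4

-4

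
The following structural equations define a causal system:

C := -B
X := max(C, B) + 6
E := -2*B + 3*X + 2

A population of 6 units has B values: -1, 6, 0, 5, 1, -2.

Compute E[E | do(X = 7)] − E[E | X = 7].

-3

Every unit gets X=7 under the intervention. E values become 25, 11, 23, 13, 21, 27; E[E|do(X=7)] = 20.
E[E|X=7] averages over only the 2 units with X=7 (B = -1, 1): E = 25, 21, mean 23.
Difference = 20 − 23 = -3.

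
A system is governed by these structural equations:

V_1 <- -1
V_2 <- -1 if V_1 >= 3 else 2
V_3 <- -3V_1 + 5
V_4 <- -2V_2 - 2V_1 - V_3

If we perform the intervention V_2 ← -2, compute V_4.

-2

Under do(V_2=-2), the mechanism V_2 <- -1 if V_1 >= 3 else 2 is discarded; V_2 is fixed at -2.
V_3 = -3V_1 + 5  [with V_1=-1]  = 8
V_4 = -2V_2 - 2V_1 - V_3  [with V_2=-2, V_1=-1, V_3=8]  = -2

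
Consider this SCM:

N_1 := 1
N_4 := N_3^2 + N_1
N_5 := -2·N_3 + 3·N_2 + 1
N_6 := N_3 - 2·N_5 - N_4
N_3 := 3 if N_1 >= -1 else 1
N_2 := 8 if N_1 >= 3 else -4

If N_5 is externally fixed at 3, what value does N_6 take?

-13

The intervention breaks the incoming arrows to N_5: N_5 := -2·N_3 + 3·N_2 + 1 no longer applies, and N_5 = 3.
N_3 = 3 if N_1 >= -1 else 1  [with N_1=1]  = 3
N_4 = N_3^2 + N_1  [with N_3=3, N_1=1]  = 10
N_6 = N_3 - 2·N_5 - N_4  [with N_3=3, N_5=3, N_4=10]  = -13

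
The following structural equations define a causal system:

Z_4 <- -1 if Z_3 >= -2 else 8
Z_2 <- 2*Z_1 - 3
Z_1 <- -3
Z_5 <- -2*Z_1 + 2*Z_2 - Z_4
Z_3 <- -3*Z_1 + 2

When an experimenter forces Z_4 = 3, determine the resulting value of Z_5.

Intervening sets Z_4 = 3 and removes its equation (Z_4 <- -1 if Z_3 >= -2 else 8).
Z_2 = 2*Z_1 - 3  [with Z_1=-3]  = -9
Z_5 = -2*Z_1 + 2*Z_2 - Z_4  [with Z_1=-3, Z_2=-9, Z_4=3]  = -15

-15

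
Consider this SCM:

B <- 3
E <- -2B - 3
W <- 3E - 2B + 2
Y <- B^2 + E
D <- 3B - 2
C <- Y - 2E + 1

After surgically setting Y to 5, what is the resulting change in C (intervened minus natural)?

5

Under do(Y=5), the mechanism Y <- B^2 + E is discarded; Y is fixed at 5.
E = -2B - 3  [with B=3]  = -9
C = Y - 2E + 1  [with Y=5, E=-9]  = 24
Without intervention: E = -2B - 3  [with B=3]  = -9; Y = B^2 + E  [with B=3, E=-9]  = 0; C = Y - 2E + 1  [with Y=0, E=-9]  = 19.
Change = 24 − 19 = 5.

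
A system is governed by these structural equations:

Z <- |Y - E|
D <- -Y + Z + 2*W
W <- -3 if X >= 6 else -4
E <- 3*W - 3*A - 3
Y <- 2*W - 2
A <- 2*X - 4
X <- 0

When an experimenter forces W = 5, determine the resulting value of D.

Under do(W=5), the mechanism W <- -3 if X >= 6 else -4 is discarded; W is fixed at 5.
A = 2*X - 4  [with X=0]  = -4
E = 3*W - 3*A - 3  [with W=5, A=-4]  = 24
Y = 2*W - 2  [with W=5]  = 8
Z = |Y - E|  [with Y=8, E=24]  = 16
D = -Y + Z + 2*W  [with Y=8, Z=16, W=5]  = 18

18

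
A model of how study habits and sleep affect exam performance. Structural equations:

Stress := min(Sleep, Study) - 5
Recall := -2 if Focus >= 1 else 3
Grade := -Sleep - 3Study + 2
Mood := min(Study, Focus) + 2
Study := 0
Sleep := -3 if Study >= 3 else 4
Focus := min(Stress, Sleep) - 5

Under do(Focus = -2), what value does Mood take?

Intervening sets Focus = -2 and removes its equation (Focus := min(Stress, Sleep) - 5).
Mood = min(Study, Focus) + 2  [with Study=0, Focus=-2]  = 0

0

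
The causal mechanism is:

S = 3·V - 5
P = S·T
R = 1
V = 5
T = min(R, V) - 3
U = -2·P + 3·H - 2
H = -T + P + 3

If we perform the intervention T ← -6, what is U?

-35

The intervention breaks the incoming arrows to T: T = min(R, V) - 3 no longer applies, and T = -6.
S = 3·V - 5  [with V=5]  = 10
P = S·T  [with S=10, T=-6]  = -60
H = -T + P + 3  [with T=-6, P=-60]  = -51
U = -2·P + 3·H - 2  [with P=-60, H=-51]  = -35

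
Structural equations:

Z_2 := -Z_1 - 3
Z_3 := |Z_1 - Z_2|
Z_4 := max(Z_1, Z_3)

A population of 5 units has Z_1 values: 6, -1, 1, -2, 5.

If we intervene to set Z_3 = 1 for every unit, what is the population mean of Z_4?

2.8

do(Z_3=1) breaks Z_3's dependence on Z_1. With Z_3=1 fixed, Z_4 across the units is 6, 1, 1, 1, 5, mean 2.8.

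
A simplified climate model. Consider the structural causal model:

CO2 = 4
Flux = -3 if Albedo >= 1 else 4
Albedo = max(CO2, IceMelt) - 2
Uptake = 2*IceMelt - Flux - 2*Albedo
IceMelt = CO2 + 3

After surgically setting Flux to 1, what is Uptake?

Intervening sets Flux = 1 and removes its equation (Flux = -3 if Albedo >= 1 else 4).
IceMelt = CO2 + 3  [with CO2=4]  = 7
Albedo = max(CO2, IceMelt) - 2  [with CO2=4, IceMelt=7]  = 5
Uptake = 2*IceMelt - Flux - 2*Albedo  [with IceMelt=7, Flux=1, Albedo=5]  = 3

3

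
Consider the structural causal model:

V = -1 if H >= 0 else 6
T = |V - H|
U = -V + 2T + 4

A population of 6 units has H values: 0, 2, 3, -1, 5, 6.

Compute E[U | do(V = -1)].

12

do(V=-1) breaks V's dependence on H. With V=-1 fixed, U across the units is 7, 11, 13, 5, 17, 19, mean 12.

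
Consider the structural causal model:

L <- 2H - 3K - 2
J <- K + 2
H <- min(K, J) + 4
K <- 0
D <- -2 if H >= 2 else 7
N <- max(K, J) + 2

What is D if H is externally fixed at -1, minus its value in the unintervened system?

9

Under do(H=-1), the mechanism H <- min(K, J) + 4 is discarded; H is fixed at -1.
D = -2 if H >= 2 else 7  [with H=-1]  = 7
Without intervention: J = K + 2  [with K=0]  = 2; H = min(K, J) + 4  [with K=0, J=2]  = 4; D = -2 if H >= 2 else 7  [with H=4]  = -2.
Change = 7 − (-2) = 9.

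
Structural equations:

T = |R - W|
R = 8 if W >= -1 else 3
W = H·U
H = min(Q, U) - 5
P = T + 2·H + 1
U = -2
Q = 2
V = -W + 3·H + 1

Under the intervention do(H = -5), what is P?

-7

The intervention breaks the incoming arrows to H: H = min(Q, U) - 5 no longer applies, and H = -5.
W = H·U  [with H=-5, U=-2]  = 10
R = 8 if W >= -1 else 3  [with W=10]  = 8
T = |R - W|  [with R=8, W=10]  = 2
P = T + 2·H + 1  [with T=2, H=-5]  = -7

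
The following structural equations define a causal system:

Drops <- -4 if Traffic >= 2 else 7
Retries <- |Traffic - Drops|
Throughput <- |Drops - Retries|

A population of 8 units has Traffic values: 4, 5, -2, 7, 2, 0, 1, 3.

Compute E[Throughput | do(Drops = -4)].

10.5

do(Drops=-4) breaks Drops's dependence on Traffic. With Drops=-4 fixed, Throughput across the units is 12, 13, 6, 15, 10, 8, 9, 11, mean 10.5.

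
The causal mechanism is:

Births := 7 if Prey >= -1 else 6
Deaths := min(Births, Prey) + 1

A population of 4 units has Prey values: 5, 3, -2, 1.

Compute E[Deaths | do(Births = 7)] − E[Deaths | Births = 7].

do(Births=7) breaks Births's dependence on Prey. With Births=7 fixed, Deaths across the units is 6, 4, -1, 2, mean 2.75.
Observing Births=7 restricts to units where Births's equation naturally yields 7: Prey ∈ {5, 3, 1}. In that subpopulation Deaths = 6, 4, 2, mean 4.
Difference = 2.75 − 4 = -1.25.

-1.25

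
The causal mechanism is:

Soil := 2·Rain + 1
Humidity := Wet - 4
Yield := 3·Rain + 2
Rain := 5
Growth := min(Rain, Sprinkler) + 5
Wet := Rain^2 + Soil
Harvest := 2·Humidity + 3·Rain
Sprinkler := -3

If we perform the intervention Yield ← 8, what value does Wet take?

Under do(Yield=8), the mechanism Yield := 3·Rain + 2 is discarded; Yield is fixed at 8.
Since Wet is not a descendant of the intervened variable, it is unaffected.
Soil = 2·Rain + 1  [with Rain=5]  = 11
Wet = Rain^2 + Soil  [with Rain=5, Soil=11]  = 36

36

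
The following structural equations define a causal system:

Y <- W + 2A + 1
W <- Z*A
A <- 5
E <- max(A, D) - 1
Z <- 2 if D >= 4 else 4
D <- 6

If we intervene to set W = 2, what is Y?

13

The intervention breaks the incoming arrows to W: W <- Z*A no longer applies, and W = 2.
Y = W + 2A + 1  [with W=2, A=5]  = 13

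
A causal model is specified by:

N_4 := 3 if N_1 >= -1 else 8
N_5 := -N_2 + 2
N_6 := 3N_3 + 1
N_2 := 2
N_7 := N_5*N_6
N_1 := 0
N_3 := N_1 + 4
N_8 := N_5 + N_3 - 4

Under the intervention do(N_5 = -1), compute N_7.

-13

Under do(N_5=-1), the mechanism N_5 := -N_2 + 2 is discarded; N_5 is fixed at -1.
N_3 = N_1 + 4  [with N_1=0]  = 4
N_6 = 3N_3 + 1  [with N_3=4]  = 13
N_7 = N_5*N_6  [with N_5=-1, N_6=13]  = -13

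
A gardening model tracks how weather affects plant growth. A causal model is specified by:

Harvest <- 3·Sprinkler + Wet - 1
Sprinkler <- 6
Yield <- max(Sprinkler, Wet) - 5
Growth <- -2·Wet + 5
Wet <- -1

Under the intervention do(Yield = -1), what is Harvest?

Intervening sets Yield = -1 and removes its equation (Yield <- max(Sprinkler, Wet) - 5).
No directed path runs from Yield to Harvest, so Harvest keeps its natural value.
Harvest = 3·Sprinkler + Wet - 1  [with Sprinkler=6, Wet=-1]  = 16

16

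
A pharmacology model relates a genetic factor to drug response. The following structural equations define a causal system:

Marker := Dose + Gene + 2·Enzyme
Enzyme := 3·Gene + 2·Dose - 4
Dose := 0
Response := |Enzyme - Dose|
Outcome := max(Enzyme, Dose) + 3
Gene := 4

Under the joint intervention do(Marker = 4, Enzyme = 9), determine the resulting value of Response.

The joint intervention fixes Marker = 4, Enzyme = 9, removing each variable's own equation.
Response = |Enzyme - Dose|  [with Enzyme=9, Dose=0]  = 9

9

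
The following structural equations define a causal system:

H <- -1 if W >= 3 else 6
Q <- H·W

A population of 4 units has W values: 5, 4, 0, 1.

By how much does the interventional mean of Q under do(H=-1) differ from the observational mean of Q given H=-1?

2

The intervention sets H=-1 in all 4 units regardless of W. Recomputing Q per unit gives -5, -4, 0, -1; average -2.5.
Conditioning on H=-1 selects the 2 unit(s) with W ∈ {5, 4}. Their Q values: -5, -4. Mean = -4.5.
Difference = -2.5 − (-4.5) = 2.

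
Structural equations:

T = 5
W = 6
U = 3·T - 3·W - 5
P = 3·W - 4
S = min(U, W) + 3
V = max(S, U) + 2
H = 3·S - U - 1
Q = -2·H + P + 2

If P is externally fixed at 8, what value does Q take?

do(P=8) replaces the equation P = 3·W - 4 with the constant P = 8.
U = 3·T - 3·W - 5  [with T=5, W=6]  = -8
S = min(U, W) + 3  [with U=-8, W=6]  = -5
H = 3·S - U - 1  [with S=-5, U=-8]  = -8
Q = -2·H + P + 2  [with H=-8, P=8]  = 26

26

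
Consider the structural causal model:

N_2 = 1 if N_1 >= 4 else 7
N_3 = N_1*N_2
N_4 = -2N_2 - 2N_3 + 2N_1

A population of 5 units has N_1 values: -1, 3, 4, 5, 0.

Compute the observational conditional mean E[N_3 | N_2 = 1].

4.5

Conditioning on N_2=1 selects the 2 unit(s) with N_1 ∈ {4, 5}. Their N_3 values: 4, 5. Mean = 4.5.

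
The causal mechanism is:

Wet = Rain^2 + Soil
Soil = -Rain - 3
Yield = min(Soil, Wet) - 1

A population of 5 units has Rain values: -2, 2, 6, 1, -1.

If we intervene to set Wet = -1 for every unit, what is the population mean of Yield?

-5.2

Every unit gets Wet=-1 under the intervention. Yield values become -2, -6, -10, -5, -3; E[Yield|do(Wet=-1)] = -5.2.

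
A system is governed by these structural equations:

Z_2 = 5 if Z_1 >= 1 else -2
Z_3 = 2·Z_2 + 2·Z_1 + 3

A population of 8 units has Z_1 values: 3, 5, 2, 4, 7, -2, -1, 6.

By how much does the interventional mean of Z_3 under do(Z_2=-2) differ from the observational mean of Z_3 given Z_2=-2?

9

Under do(Z_2=-2), Z_2's equation is replaced by Z_2=-2 for every unit. Per-unit Z_3: 5, 9, 3, 7, 13, -5, -3, 11. Mean = 5.
Observing Z_2=-2 restricts to units where Z_2's equation naturally yields -2: Z_1 ∈ {-2, -1}. In that subpopulation Z_3 = -5, -3, mean -4.
Difference = 5 − (-4) = 9.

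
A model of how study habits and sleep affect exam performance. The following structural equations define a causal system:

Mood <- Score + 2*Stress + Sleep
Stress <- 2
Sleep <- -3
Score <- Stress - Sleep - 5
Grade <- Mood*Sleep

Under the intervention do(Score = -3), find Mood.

-2

The intervention breaks the incoming arrows to Score: Score <- Stress - Sleep - 5 no longer applies, and Score = -3.
Mood = Score + 2*Stress + Sleep  [with Score=-3, Stress=2, Sleep=-3]  = -2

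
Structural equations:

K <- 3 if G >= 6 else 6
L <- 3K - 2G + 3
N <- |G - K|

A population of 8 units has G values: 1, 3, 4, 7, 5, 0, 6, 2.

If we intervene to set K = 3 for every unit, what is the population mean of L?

The intervention sets K=3 in all 8 units regardless of G. Recomputing L per unit gives 10, 6, 4, -2, 2, 12, 0, 8; average 5.

5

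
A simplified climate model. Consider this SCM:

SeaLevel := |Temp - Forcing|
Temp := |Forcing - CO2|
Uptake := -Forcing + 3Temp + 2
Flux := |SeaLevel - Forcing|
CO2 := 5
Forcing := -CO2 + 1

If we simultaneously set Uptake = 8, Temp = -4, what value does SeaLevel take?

Under do(Uptake = 8, Temp = -4), each intervened variable's structural equation is replaced by its fixed value.
Forcing = -CO2 + 1  [with CO2=5]  = -4
SeaLevel = |Temp - Forcing|  [with Temp=-4, Forcing=-4]  = 0

0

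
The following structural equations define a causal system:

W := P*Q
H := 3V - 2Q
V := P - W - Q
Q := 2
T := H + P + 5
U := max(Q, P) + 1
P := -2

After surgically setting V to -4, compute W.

Under do(V=-4), the mechanism V := P - W - Q is discarded; V is fixed at -4.
Since W is not a descendant of the intervened variable, it is unaffected.
W = P*Q  [with P=-2, Q=2]  = -4

-4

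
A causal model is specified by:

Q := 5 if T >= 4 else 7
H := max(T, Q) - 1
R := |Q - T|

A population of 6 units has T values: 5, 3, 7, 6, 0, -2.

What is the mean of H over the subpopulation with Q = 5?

E[H|Q=5] averages over only the 3 units with Q=5 (T = 5, 7, 6): H = 4, 6, 5, mean 5.

5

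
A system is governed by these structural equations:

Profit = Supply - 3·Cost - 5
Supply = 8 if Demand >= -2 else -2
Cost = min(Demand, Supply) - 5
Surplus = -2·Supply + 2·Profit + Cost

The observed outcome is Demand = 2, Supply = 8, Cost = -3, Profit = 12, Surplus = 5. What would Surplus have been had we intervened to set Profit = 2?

-15

Intervening sets Profit = 2 and removes its equation (Profit = Supply - 3·Cost - 5).
Supply = 8 if Demand >= -2 else -2  [with Demand=2]  = 8
Cost = min(Demand, Supply) - 5  [with Demand=2, Supply=8]  = -3
Surplus = -2·Supply + 2·Profit + Cost  [with Supply=8, Profit=2, Cost=-3]  = -15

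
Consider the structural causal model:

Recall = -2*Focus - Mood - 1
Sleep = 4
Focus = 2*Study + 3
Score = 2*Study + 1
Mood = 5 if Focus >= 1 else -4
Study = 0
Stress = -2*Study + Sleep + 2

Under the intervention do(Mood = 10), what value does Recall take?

Intervening sets Mood = 10 and removes its equation (Mood = 5 if Focus >= 1 else -4).
Focus = 2*Study + 3  [with Study=0]  = 3
Recall = -2*Focus - Mood - 1  [with Focus=3, Mood=10]  = -17

-17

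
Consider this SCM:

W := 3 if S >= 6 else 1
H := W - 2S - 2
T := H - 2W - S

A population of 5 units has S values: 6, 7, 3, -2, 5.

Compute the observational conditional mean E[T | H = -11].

Observing H=-11 restricts to units where H's equation naturally yields -11: S ∈ {6, 5}. In that subpopulation T = -23, -18, mean -20.5.

-20.5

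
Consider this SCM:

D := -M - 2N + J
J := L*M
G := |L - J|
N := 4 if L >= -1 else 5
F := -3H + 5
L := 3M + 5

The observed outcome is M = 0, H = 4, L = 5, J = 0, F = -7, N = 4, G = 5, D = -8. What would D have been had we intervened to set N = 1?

-2

Intervening sets N = 1 and removes its equation (N := 4 if L >= -1 else 5).
L = 3M + 5  [with M=0]  = 5
J = L*M  [with L=5, M=0]  = 0
D = -M - 2N + J  [with M=0, N=1, J=0]  = -2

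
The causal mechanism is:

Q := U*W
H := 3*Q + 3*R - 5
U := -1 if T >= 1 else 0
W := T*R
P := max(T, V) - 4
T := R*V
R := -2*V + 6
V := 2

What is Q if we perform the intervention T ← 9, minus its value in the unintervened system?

The intervention breaks the incoming arrows to T: T := R*V no longer applies, and T = 9.
R = -2*V + 6  [with V=2]  = 2
W = T*R  [with T=9, R=2]  = 18
U = -1 if T >= 1 else 0  [with T=9]  = -1
Q = U*W  [with U=-1, W=18]  = -18
Without intervention: R = -2*V + 6  [with V=2]  = 2; T = R*V  [with R=2, V=2]  = 4; W = T*R  [with T=4, R=2]  = 8; U = -1 if T >= 1 else 0  [with T=4]  = -1; Q = U*W  [with U=-1, W=8]  = -8.
Change = -18 − (-8) = -10.

-10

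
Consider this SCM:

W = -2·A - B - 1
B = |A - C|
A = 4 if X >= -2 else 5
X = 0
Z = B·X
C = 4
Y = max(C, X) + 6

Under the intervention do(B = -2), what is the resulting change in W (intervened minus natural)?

2

Under do(B=-2), the mechanism B = |A - C| is discarded; B is fixed at -2.
A = 4 if X >= -2 else 5  [with X=0]  = 4
W = -2·A - B - 1  [with A=4, B=-2]  = -7
Without intervention: A = 4 if X >= -2 else 5  [with X=0]  = 4; B = |A - C|  [with A=4, C=4]  = 0; W = -2·A - B - 1  [with A=4, B=0]  = -9.
Change = -7 − (-9) = 2.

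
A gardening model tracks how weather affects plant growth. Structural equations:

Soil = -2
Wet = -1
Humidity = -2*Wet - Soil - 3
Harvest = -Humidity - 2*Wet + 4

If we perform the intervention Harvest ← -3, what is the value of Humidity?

1

Under do(Harvest=-3), the mechanism Harvest = -Humidity - 2*Wet + 4 is discarded; Harvest is fixed at -3.
Since Humidity is not a descendant of the intervened variable, it is unaffected.
Humidity = -2*Wet - Soil - 3  [with Wet=-1, Soil=-2]  = 1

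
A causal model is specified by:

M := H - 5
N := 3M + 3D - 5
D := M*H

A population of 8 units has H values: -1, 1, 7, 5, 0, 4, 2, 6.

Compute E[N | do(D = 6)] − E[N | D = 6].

The intervention sets D=6 in all 8 units regardless of H. Recomputing N per unit gives -5, 1, 19, 13, -2, 10, 4, 16; average 7.
E[N|D=6] averages over only the 2 units with D=6 (H = -1, 6): N = -5, 16, mean 5.5.
Difference = 7 − 5.5 = 1.5.

1.5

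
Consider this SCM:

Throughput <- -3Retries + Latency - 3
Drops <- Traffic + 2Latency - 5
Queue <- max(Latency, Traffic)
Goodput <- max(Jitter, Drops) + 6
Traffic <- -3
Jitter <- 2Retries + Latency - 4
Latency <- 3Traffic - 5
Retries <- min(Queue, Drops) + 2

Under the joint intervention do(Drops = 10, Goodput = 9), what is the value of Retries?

The joint intervention fixes Drops = 10, Goodput = 9, removing each variable's own equation.
Latency = 3Traffic - 5  [with Traffic=-3]  = -14
Queue = max(Latency, Traffic)  [with Latency=-14, Traffic=-3]  = -3
Retries = min(Queue, Drops) + 2  [with Queue=-3, Drops=10]  = -1

-1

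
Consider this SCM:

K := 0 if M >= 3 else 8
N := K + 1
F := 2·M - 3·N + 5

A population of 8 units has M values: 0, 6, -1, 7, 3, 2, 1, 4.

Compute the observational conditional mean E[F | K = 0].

Conditioning on K=0 selects the 4 unit(s) with M ∈ {6, 7, 3, 4}. Their F values: 14, 16, 8, 10. Mean = 12.

12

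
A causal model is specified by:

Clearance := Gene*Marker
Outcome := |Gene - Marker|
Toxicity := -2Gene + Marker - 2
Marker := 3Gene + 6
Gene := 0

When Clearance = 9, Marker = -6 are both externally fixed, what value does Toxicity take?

Setting Clearance = 9, Marker = -6 by intervention discards those variables' equations.
Toxicity = -2Gene + Marker - 2  [with Gene=0, Marker=-6]  = -8

-8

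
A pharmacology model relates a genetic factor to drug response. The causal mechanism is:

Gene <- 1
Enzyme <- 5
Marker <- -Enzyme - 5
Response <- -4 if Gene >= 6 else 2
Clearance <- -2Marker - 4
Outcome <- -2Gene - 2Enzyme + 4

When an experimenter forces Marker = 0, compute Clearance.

do(Marker=0) replaces the equation Marker <- -Enzyme - 5 with the constant Marker = 0.
Clearance = -2Marker - 4  [with Marker=0]  = -4

-4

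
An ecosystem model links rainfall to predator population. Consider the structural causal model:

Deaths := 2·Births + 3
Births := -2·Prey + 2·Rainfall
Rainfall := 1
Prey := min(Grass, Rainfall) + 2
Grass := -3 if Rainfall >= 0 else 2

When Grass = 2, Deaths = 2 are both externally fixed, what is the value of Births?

The joint intervention fixes Grass = 2, Deaths = 2, removing each variable's own equation.
Prey = min(Grass, Rainfall) + 2  [with Grass=2, Rainfall=1]  = 3
Births = -2·Prey + 2·Rainfall  [with Prey=3, Rainfall=1]  = -4

-4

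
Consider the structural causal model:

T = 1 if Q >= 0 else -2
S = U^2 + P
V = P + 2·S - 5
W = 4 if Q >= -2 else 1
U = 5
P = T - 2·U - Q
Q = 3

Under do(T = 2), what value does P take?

The intervention breaks the incoming arrows to T: T = 1 if Q >= 0 else -2 no longer applies, and T = 2.
P = T - 2·U - Q  [with T=2, U=5, Q=3]  = -11

-11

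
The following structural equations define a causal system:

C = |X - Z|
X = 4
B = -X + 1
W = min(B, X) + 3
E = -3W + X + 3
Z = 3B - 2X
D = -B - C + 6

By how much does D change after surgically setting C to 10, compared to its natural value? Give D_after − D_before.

11

Under do(C=10), the mechanism C = |X - Z| is discarded; C is fixed at 10.
B = -X + 1  [with X=4]  = -3
D = -B - C + 6  [with B=-3, C=10]  = -1
Without intervention: B = -X + 1  [with X=4]  = -3; Z = 3B - 2X  [with B=-3, X=4]  = -17; C = |X - Z|  [with X=4, Z=-17]  = 21; D = -B - C + 6  [with B=-3, C=21]  = -12.
Change = -1 − (-12) = 11.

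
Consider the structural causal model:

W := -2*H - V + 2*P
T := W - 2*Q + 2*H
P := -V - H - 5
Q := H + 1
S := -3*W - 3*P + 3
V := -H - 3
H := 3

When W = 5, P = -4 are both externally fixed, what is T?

The joint intervention fixes W = 5, P = -4, removing each variable's own equation.
Q = H + 1  [with H=3]  = 4
T = W - 2*Q + 2*H  [with W=5, Q=4, H=3]  = 3

3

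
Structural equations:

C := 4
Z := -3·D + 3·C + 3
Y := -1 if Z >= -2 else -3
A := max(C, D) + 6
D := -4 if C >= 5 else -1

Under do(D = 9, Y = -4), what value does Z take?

Under do(D = 9, Y = -4), each intervened variable's structural equation is replaced by its fixed value.
Z = -3·D + 3·C + 3  [with D=9, C=4]  = -12

-12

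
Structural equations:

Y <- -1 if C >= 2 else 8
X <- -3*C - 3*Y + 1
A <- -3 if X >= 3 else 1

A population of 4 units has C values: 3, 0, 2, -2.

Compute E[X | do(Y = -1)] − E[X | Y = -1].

The intervention sets Y=-1 in all 4 units regardless of C. Recomputing X per unit gives -5, 4, -2, 10; average 1.75.
Conditioning on Y=-1 selects the 2 unit(s) with C ∈ {3, 2}. Their X values: -5, -2. Mean = -3.5.
Difference = 1.75 − (-3.5) = 5.25.

5.25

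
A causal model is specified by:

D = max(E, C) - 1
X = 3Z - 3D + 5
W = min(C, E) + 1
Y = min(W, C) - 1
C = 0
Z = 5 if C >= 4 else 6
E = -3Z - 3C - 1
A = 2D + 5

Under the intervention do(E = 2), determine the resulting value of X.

The intervention breaks the incoming arrows to E: E = -3Z - 3C - 1 no longer applies, and E = 2.
Z = 5 if C >= 4 else 6  [with C=0]  = 6
D = max(E, C) - 1  [with E=2, C=0]  = 1
X = 3Z - 3D + 5  [with Z=6, D=1]  = 20

20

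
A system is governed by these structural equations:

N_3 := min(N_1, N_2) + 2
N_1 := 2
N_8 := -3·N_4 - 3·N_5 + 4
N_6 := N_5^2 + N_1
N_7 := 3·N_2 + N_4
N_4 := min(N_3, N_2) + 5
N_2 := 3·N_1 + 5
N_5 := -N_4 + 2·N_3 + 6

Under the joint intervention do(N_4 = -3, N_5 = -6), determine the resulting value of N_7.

Under do(N_4 = -3, N_5 = -6), each intervened variable's structural equation is replaced by its fixed value.
N_2 = 3·N_1 + 5  [with N_1=2]  = 11
N_7 = 3·N_2 + N_4  [with N_2=11, N_4=-3]  = 30

30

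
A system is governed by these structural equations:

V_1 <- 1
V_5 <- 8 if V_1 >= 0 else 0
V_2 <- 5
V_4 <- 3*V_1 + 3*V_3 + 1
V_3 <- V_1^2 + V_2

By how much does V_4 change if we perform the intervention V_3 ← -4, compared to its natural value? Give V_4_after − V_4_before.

-30

The intervention breaks the incoming arrows to V_3: V_3 <- V_1^2 + V_2 no longer applies, and V_3 = -4.
V_4 = 3*V_1 + 3*V_3 + 1  [with V_1=1, V_3=-4]  = -8
Without intervention: V_3 = V_1^2 + V_2  [with V_1=1, V_2=5]  = 6; V_4 = 3*V_1 + 3*V_3 + 1  [with V_1=1, V_3=6]  = 22.
Change = -8 − 22 = -30.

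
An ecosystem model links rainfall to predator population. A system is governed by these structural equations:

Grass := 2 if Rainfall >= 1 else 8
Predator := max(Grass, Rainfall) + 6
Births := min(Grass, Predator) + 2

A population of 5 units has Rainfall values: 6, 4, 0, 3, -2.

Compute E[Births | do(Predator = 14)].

do(Predator=14) breaks Predator's dependence on Rainfall. With Predator=14 fixed, Births across the units is 4, 4, 10, 4, 10, mean 6.4.

6.4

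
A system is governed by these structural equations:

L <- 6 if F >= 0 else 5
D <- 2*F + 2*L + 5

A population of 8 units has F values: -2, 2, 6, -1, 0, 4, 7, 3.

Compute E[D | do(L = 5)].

19.75

do(L=5) breaks L's dependence on F. With L=5 fixed, D across the units is 11, 19, 27, 13, 15, 23, 29, 21, mean 19.75.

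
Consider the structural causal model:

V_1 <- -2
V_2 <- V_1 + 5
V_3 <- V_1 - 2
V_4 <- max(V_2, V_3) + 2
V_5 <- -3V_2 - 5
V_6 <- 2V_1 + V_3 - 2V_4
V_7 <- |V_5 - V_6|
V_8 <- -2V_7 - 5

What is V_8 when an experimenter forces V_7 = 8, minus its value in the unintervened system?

-8

do(V_7=8) replaces the equation V_7 <- |V_5 - V_6| with the constant V_7 = 8.
V_8 = -2V_7 - 5  [with V_7=8]  = -21
Without intervention: V_2 = V_1 + 5  [with V_1=-2]  = 3; V_3 = V_1 - 2  [with V_1=-2]  = -4; V_4 = max(V_2, V_3) + 2  [with V_2=3, V_3=-4]  = 5; V_5 = -3V_2 - 5  [with V_2=3]  = -14; V_6 = 2V_1 + V_3 - 2V_4  [with V_1=-2, V_3=-4, V_4=5]  = -18; V_7 = |V_5 - V_6|  [with V_5=-14, V_6=-18]  = 4; V_8 = -2V_7 - 5  [with V_7=4]  = -13.
Change = -21 − (-13) = -8.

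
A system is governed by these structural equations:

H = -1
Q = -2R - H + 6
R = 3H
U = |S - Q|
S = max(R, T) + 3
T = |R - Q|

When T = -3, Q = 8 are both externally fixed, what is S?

The joint intervention fixes T = -3, Q = 8, removing each variable's own equation.
R = 3H  [with H=-1]  = -3
S = max(R, T) + 3  [with R=-3, T=-3]  = 0

0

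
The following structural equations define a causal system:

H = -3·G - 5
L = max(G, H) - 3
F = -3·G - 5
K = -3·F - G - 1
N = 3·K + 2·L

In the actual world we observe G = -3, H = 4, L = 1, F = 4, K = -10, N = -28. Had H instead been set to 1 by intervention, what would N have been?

-34

Under do(H=1), the mechanism H = -3·G - 5 is discarded; H is fixed at 1.
L = max(G, H) - 3  [with G=-3, H=1]  = -2
F = -3·G - 5  [with G=-3]  = 4
K = -3·F - G - 1  [with F=4, G=-3]  = -10
N = 3·K + 2·L  [with K=-10, L=-2]  = -34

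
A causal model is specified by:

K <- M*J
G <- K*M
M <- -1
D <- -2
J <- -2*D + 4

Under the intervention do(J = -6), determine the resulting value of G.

-6

do(J=-6) replaces the equation J <- -2*D + 4 with the constant J = -6.
K = M*J  [with M=-1, J=-6]  = 6
G = K*M  [with K=6, M=-1]  = -6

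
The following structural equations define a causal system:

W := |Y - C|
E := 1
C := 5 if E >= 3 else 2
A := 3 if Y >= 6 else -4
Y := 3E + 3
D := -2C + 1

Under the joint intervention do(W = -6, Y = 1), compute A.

-4

Setting W = -6, Y = 1 by intervention discards those variables' equations.
A = 3 if Y >= 6 else -4  [with Y=1]  = -4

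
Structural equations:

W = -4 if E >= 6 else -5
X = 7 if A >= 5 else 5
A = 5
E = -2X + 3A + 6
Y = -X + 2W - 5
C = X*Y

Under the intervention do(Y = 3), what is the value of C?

21

The intervention breaks the incoming arrows to Y: Y = -X + 2W - 5 no longer applies, and Y = 3.
X = 7 if A >= 5 else 5  [with A=5]  = 7
C = X*Y  [with X=7, Y=3]  = 21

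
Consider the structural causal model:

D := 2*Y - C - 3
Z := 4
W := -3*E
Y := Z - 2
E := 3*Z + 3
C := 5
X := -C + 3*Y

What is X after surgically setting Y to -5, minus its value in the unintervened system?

-21

The intervention breaks the incoming arrows to Y: Y := Z - 2 no longer applies, and Y = -5.
X = -C + 3*Y  [with C=5, Y=-5]  = -20
Without intervention: Y = Z - 2  [with Z=4]  = 2; X = -C + 3*Y  [with C=5, Y=2]  = 1.
Change = -20 − 1 = -21.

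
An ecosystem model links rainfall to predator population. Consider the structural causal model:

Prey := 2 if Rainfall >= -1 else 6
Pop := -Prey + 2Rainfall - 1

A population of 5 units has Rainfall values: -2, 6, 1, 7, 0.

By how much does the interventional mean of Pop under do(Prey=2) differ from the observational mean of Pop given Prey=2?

The intervention sets Prey=2 in all 5 units regardless of Rainfall. Recomputing Pop per unit gives -7, 9, -1, 11, -3; average 1.8.
Conditioning on Prey=2 selects the 4 unit(s) with Rainfall ∈ {6, 1, 7, 0}. Their Pop values: 9, -1, 11, -3. Mean = 4.
Difference = 1.8 − 4 = -2.2.

-2.2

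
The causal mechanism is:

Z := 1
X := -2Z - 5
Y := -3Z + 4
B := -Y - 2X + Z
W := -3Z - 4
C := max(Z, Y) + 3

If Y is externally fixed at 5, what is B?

10

The intervention breaks the incoming arrows to Y: Y := -3Z + 4 no longer applies, and Y = 5.
X = -2Z - 5  [with Z=1]  = -7
B = -Y - 2X + Z  [with Y=5, X=-7, Z=1]  = 10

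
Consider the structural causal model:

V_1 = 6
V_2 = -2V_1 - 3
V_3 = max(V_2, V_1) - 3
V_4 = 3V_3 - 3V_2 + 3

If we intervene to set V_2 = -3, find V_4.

21

Under do(V_2=-3), the mechanism V_2 = -2V_1 - 3 is discarded; V_2 is fixed at -3.
V_3 = max(V_2, V_1) - 3  [with V_2=-3, V_1=6]  = 3
V_4 = 3V_3 - 3V_2 + 3  [with V_3=3, V_2=-3]  = 21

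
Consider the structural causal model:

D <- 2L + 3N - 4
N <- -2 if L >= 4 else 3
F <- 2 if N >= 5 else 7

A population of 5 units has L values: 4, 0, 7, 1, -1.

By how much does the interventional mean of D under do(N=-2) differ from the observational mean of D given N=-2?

do(N=-2) breaks N's dependence on L. With N=-2 fixed, D across the units is -2, -10, 4, -8, -12, mean -5.6.
E[D|N=-2] averages over only the 2 units with N=-2 (L = 4, 7): D = -2, 4, mean 1.
Difference = -5.6 − 1 = -6.6.

-6.6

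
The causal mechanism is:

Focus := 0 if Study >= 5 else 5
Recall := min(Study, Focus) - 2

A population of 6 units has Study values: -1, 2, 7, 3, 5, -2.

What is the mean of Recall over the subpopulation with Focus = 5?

Conditioning on Focus=5 selects the 4 unit(s) with Study ∈ {-1, 2, 3, -2}. Their Recall values: -3, 0, 1, -4. Mean = -1.5.

-1.5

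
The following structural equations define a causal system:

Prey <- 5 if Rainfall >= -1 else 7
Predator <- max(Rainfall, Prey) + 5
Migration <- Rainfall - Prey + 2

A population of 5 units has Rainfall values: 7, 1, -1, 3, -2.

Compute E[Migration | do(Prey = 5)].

Every unit gets Prey=5 under the intervention. Migration values become 4, -2, -4, 0, -5; E[Migration|do(Prey=5)] = -1.4.

-1.4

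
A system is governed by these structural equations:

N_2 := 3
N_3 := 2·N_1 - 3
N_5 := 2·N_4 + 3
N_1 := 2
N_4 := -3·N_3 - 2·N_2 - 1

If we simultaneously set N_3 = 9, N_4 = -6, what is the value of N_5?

-9

Setting N_3 = 9, N_4 = -6 by intervention discards those variables' equations.
N_5 = 2·N_4 + 3  [with N_4=-6]  = -9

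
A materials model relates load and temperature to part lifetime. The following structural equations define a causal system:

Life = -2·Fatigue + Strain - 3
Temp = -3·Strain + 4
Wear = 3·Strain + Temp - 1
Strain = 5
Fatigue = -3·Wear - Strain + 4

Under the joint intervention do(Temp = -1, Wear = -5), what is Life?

Under do(Temp = -1, Wear = -5), each intervened variable's structural equation is replaced by its fixed value.
Fatigue = -3·Wear - Strain + 4  [with Wear=-5, Strain=5]  = 14
Life = -2·Fatigue + Strain - 3  [with Fatigue=14, Strain=5]  = -26

-26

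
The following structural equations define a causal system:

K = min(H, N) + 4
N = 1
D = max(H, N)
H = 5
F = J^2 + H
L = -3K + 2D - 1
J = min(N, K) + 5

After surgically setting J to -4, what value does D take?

5

do(J=-4) replaces the equation J = min(N, K) + 5 with the constant J = -4.
D is not downstream of the intervention, so its value is determined by the original equations.
D = max(H, N)  [with H=5, N=1]  = 5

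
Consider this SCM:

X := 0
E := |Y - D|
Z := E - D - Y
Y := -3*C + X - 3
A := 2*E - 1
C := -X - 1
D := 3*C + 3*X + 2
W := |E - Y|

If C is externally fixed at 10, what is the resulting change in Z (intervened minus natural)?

do(C=10) replaces the equation C := -X - 1 with the constant C = 10.
Y = -3*C + X - 3  [with C=10, X=0]  = -33
D = 3*C + 3*X + 2  [with C=10, X=0]  = 32
E = |Y - D|  [with Y=-33, D=32]  = 65
Z = E - D - Y  [with E=65, D=32, Y=-33]  = 66
Without intervention: C = -X - 1  [with X=0]  = -1; Y = -3*C + X - 3  [with C=-1, X=0]  = 0; D = 3*C + 3*X + 2  [with C=-1, X=0]  = -1; E = |Y - D|  [with Y=0, D=-1]  = 1; Z = E - D - Y  [with E=1, D=-1, Y=0]  = 2.
Change = 66 − 2 = 64.

64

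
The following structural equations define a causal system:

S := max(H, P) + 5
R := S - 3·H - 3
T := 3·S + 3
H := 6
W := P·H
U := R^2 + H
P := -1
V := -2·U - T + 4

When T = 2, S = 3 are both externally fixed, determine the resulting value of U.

330

Under do(T = 2, S = 3), each intervened variable's structural equation is replaced by its fixed value.
R = S - 3·H - 3  [with S=3, H=6]  = -18
U = R^2 + H  [with R=-18, H=6]  = 330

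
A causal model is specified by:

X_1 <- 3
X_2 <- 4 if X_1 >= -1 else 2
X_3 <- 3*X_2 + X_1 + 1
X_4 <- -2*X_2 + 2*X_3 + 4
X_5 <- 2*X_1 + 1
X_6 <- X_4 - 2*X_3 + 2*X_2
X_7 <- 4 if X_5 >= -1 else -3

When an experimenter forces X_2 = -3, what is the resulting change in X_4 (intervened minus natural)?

-28

Under do(X_2=-3), the mechanism X_2 <- 4 if X_1 >= -1 else 2 is discarded; X_2 is fixed at -3.
X_3 = 3*X_2 + X_1 + 1  [with X_2=-3, X_1=3]  = -5
X_4 = -2*X_2 + 2*X_3 + 4  [with X_2=-3, X_3=-5]  = 0
Without intervention: X_2 = 4 if X_1 >= -1 else 2  [with X_1=3]  = 4; X_3 = 3*X_2 + X_1 + 1  [with X_2=4, X_1=3]  = 16; X_4 = -2*X_2 + 2*X_3 + 4  [with X_2=4, X_3=16]  = 28.
Change = 0 − 28 = -28.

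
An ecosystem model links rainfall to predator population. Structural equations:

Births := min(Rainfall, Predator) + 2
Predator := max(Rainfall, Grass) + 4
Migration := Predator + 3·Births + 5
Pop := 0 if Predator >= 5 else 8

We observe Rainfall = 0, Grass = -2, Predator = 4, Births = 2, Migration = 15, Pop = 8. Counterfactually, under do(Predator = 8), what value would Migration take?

do(Predator=8) replaces the equation Predator := max(Rainfall, Grass) + 4 with the constant Predator = 8.
Births = min(Rainfall, Predator) + 2  [with Rainfall=0, Predator=8]  = 2
Migration = Predator + 3·Births + 5  [with Predator=8, Births=2]  = 19

19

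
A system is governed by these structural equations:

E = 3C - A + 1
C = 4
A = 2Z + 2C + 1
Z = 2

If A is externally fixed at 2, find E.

The intervention breaks the incoming arrows to A: A = 2Z + 2C + 1 no longer applies, and A = 2.
E = 3C - A + 1  [with C=4, A=2]  = 11

11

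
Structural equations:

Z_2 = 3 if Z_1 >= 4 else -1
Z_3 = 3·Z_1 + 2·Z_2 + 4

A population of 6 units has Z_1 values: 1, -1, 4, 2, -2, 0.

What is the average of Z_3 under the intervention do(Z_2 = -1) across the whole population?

4

The intervention sets Z_2=-1 in all 6 units regardless of Z_1. Recomputing Z_3 per unit gives 5, -1, 14, 8, -4, 2; average 4.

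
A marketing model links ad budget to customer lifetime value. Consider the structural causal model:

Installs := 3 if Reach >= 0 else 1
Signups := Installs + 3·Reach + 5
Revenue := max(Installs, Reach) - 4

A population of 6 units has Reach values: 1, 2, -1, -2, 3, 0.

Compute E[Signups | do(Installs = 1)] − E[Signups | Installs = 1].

6

Under do(Installs=1), Installs's equation is replaced by Installs=1 for every unit. Per-unit Signups: 9, 12, 3, 0, 15, 6. Mean = 7.5.
Observing Installs=1 restricts to units where Installs's equation naturally yields 1: Reach ∈ {-1, -2}. In that subpopulation Signups = 3, 0, mean 1.5.
Difference = 7.5 − 1.5 = 6.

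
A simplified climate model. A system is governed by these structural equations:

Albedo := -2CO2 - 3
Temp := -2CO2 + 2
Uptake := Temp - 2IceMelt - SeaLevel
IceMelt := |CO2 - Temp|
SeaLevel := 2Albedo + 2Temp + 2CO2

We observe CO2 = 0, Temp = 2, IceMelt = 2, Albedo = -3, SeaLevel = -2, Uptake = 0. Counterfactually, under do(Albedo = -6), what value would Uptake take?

Under do(Albedo=-6), the mechanism Albedo := -2CO2 - 3 is discarded; Albedo is fixed at -6.
Temp = -2CO2 + 2  [with CO2=0]  = 2
IceMelt = |CO2 - Temp|  [with CO2=0, Temp=2]  = 2
SeaLevel = 2Albedo + 2Temp + 2CO2  [with Albedo=-6, Temp=2, CO2=0]  = -8
Uptake = Temp - 2IceMelt - SeaLevel  [with Temp=2, IceMelt=2, SeaLevel=-8]  = 6

6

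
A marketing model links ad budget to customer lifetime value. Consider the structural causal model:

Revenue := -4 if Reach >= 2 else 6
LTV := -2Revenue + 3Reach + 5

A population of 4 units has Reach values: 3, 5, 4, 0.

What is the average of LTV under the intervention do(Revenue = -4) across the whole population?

Every unit gets Revenue=-4 under the intervention. LTV values become 22, 28, 25, 13; E[LTV|do(Revenue=-4)] = 22.

22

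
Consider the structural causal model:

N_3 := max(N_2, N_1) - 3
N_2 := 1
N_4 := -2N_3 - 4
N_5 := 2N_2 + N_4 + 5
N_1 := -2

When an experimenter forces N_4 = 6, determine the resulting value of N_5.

13

Intervening sets N_4 = 6 and removes its equation (N_4 := -2N_3 - 4).
N_5 = 2N_2 + N_4 + 5  [with N_2=1, N_4=6]  = 13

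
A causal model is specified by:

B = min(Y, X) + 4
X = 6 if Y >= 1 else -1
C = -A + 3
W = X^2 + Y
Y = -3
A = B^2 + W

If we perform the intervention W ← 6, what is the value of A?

7

do(W=6) replaces the equation W = X^2 + Y with the constant W = 6.
X = 6 if Y >= 1 else -1  [with Y=-3]  = -1
B = min(Y, X) + 4  [with Y=-3, X=-1]  = 1
A = B^2 + W  [with B=1, W=6]  = 7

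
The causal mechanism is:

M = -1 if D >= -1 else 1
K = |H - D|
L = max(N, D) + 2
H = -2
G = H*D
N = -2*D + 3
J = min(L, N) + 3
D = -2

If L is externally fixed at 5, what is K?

0

do(L=5) replaces the equation L = max(N, D) + 2 with the constant L = 5.
No directed path runs from L to K, so K keeps its natural value.
K = |H - D|  [with H=-2, D=-2]  = 0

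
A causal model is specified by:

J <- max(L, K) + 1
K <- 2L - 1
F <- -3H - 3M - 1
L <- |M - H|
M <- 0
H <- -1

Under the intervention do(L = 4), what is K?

7

Intervening sets L = 4 and removes its equation (L <- |M - H|).
K = 2L - 1  [with L=4]  = 7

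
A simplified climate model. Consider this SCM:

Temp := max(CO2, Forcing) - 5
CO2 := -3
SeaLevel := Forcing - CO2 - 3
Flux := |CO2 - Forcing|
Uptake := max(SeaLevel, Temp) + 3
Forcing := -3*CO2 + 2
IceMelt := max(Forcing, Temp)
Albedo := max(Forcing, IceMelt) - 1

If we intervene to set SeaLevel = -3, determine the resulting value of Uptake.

Intervening sets SeaLevel = -3 and removes its equation (SeaLevel := Forcing - CO2 - 3).
Forcing = -3*CO2 + 2  [with CO2=-3]  = 11
Temp = max(CO2, Forcing) - 5  [with CO2=-3, Forcing=11]  = 6
Uptake = max(SeaLevel, Temp) + 3  [with SeaLevel=-3, Temp=6]  = 9

9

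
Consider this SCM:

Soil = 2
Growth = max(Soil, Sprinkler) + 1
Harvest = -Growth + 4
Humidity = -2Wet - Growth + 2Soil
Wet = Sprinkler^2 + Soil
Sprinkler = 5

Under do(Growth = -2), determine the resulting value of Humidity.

-48

Intervening sets Growth = -2 and removes its equation (Growth = max(Soil, Sprinkler) + 1).
Wet = Sprinkler^2 + Soil  [with Sprinkler=5, Soil=2]  = 27
Humidity = -2Wet - Growth + 2Soil  [with Wet=27, Growth=-2, Soil=2]  = -48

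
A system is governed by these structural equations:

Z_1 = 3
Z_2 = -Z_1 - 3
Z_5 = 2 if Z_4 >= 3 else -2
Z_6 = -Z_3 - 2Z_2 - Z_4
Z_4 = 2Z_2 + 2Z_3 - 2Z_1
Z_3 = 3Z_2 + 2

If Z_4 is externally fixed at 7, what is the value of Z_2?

The intervention breaks the incoming arrows to Z_4: Z_4 = 2Z_2 + 2Z_3 - 2Z_1 no longer applies, and Z_4 = 7.
Since Z_2 is not a descendant of the intervened variable, it is unaffected.
Z_2 = -Z_1 - 3  [with Z_1=3]  = -6

-6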